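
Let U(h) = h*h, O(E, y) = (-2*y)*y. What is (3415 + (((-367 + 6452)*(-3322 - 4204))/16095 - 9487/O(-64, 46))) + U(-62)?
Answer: 60157012981/13622808 ≈ 4415.9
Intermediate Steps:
O(E, y) = -2*y²
U(h) = h²
(3415 + (((-367 + 6452)*(-3322 - 4204))/16095 - 9487/O(-64, 46))) + U(-62) = (3415 + (((-367 + 6452)*(-3322 - 4204))/16095 - 9487/((-2*46²)))) + (-62)² = (3415 + ((6085*(-7526))*(1/16095) - 9487/((-2*2116)))) + 3844 = (3415 + (-45795710*1/16095 - 9487/(-4232))) + 3844 = (3415 + (-9159142/3219 - 9487*(-1/4232))) + 3844 = (3415 + (-9159142/3219 + 9487/4232)) + 3844 = (3415 - 38730950291/13622808) + 3844 = 7790939029/13622808 + 3844 = 60157012981/13622808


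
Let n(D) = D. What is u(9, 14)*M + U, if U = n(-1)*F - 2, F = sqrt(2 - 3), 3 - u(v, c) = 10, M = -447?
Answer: 3127 - I ≈ 3127.0 - 1.0*I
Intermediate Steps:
u(v, c) = -7 (u(v, c) = 3 - 1*10 = 3 - 10 = -7)
F = I (F = sqrt(-1) = I ≈ 1.0*I)
U = -2 - I (U = -I - 2 = -2 - I ≈ -2.0 - 1.0*I)
u(9, 14)*M + U = -7*(-447) + (-2 - I) = 3129 + (-2 - I) = 3127 - I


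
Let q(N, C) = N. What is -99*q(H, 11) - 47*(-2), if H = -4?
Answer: 490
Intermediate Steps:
-99*q(H, 11) - 47*(-2) = -99*(-4) - 47*(-2) = 396 + 94 = 490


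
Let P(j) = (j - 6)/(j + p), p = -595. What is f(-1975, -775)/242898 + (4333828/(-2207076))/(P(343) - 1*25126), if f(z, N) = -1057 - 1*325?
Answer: -793697091744365/141441546368298003 ≈ -0.0056115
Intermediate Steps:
f(z, N) = -1382 (f(z, N) = -1057 - 325 = -1382)
P(j) = (-6 + j)/(-595 + j) (P(j) = (j - 6)/(j - 595) = (-6 + j)/(-595 + j))
f(-1975, -775)/242898 + (4333828/(-2207076))/(P(343) - 1*25126) = -1382/242898 + (4333828/(-2207076))/((-6 + 343)/(-595 + 343) - 1*25126) = -1382*1/242898 + (4333828*(-1/2207076))/(337/(-252) - 25126) = -691/121449 - 1083457/(551769*(-1/252*337 - 25126)) = -691/121449 - 1083457/(551769*(-337/252 - 25126)) = -691/121449 - 1083457/(551769*(-6332089/252)) = -691/121449 - 1083457/551769*(-252/6332089) = -691/121449 + 91010388/1164616805147 = -793697091744365/141441546368298003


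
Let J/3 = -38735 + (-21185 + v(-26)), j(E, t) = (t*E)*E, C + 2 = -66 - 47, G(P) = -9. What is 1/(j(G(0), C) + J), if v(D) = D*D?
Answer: -1/187047 ≈ -5.3462e-6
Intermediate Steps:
v(D) = D²
C = -115 (C = -2 + (-66 - 47) = -2 - 113 = -115)
j(E, t) = t*E² (j(E, t) = (E*t)*E = t*E²)
J = -177732 (J = 3*(-38735 + (-21185 + (-26)²)) = 3*(-38735 + (-21185 + 676)) = 3*(-38735 - 20509) = 3*(-59244) = -177732)
1/(j(G(0), C) + J) = 1/(-115*(-9)² - 177732) = 1/(-115*81 - 177732) = 1/(-9315 - 177732) = 1/(-187047) = -1/187047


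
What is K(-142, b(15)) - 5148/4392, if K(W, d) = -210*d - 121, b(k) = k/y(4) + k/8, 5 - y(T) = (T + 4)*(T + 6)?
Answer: -115637/244 ≈ -473.92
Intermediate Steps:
y(T) = 5 - (4 + T)*(6 + T) (y(T) = 5 - (T + 4)*(T + 6) = 5 - (4 + T)*(6 + T))
b(k) = 67*k/600 (b(k) = k/(-19 - 1*4² - 10*4) + k/8 = k/(-19 - 1*16 - 40) + k*(⅛) = k/(-19 - 16 - 40) + k/8 = k/(-75) + k/8 = k*(-1/75) + k/8 = -k/75 + k/8 = 67*k/600)
K(W, d) = -121 - 210*d
K(-142, b(15)) - 5148/4392 = (-121 - 469*15/20) - 5148/4392 = (-121 - 210*67/40) - 5148*1/4392 = (-121 - 1407/4) - 143/122 = -1891/4 - 143/122 = -115637/244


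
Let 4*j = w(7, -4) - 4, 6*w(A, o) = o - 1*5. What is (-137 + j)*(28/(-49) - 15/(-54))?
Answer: 4551/112 ≈ 40.634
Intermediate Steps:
w(A, o) = -⅚ + o/6 (w(A, o) = (o - 1*5)/6 = (o - 5)/6 = (-5 + o)/6 = -⅚ + o/6)
j = -11/8 (j = ((-⅚ + (⅙)*(-4)) - 4)/4 = ((-⅚ - ⅔) - 4)/4 = (-3/2 - 4)/4 = (¼)*(-11/2) = -11/8 ≈ -1.3750)
(-137 + j)*(28/(-49) - 15/(-54)) = (-137 - 11/8)*(28/(-49) - 15/(-54)) = -1107*(28*(-1/49) - 15*(-1/54))/8 = -1107*(-4/7 + 5/18)/8 = -1107/8*(-37/126) = 4551/112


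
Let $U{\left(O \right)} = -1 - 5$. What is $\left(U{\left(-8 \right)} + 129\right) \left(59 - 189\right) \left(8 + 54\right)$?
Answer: $-991380$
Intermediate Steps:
$U{\left(O \right)} = -6$
$\left(U{\left(-8 \right)} + 129\right) \left(59 - 189\right) \left(8 + 54\right) = \left(-6 + 129\right) \left(59 - 189\right) \left(8 + 54\right) = 123 \left(\left(-130\right) 62\right) = 123 \left(-8060\right) = -991380$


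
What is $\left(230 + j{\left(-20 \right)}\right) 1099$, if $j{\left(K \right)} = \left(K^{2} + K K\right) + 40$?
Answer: $1175930$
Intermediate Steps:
$j{\left(K \right)} = 40 + 2 K^{2}$ ($j{\left(K \right)} = \left(K^{2} + K^{2}\right) + 40 = 2 K^{2} + 40 = 40 + 2 K^{2}$)
$\left(230 + j{\left(-20 \right)}\right) 1099 = \left(230 + \left(40 + 2 \left(-20\right)^{2}\right)\right) 1099 = \left(230 + \left(40 + 2 \cdot 400\right)\right) 1099 = \left(230 + \left(40 + 800\right)\right) 1099 = \left(230 + 840\right) 1099 = 1070 \cdot 1099 = 1175930$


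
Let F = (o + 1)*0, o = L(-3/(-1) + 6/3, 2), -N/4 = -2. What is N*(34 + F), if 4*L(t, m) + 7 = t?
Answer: 272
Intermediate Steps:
N = 8 (N = -4*(-2) = 8)
L(t, m) = -7/4 + t/4
o = -½ (o = -7/4 + (-3/(-1) + 6/3)/4 = -7/4 + (-3*(-1) + 6*(⅓))/4 = -7/4 + (3 + 2)/4 = -7/4 + (¼)*5 = -7/4 + 5/4 = -½ ≈ -0.50000)
F = 0 (F = (-½ + 1)*0 = (½)*0 = 0)
N*(34 + F) = 8*(34 + 0) = 8*34 = 272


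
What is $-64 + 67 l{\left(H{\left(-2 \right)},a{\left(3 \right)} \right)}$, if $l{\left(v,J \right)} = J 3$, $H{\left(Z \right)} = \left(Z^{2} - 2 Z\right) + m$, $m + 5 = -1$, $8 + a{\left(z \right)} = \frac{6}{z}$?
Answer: $-1270$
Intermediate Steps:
$a{\left(z \right)} = -8 + \frac{6}{z}$
$m = -6$ ($m = -5 - 1 = -6$)
$H{\left(Z \right)} = -6 + Z^{2} - 2 Z$ ($H{\left(Z \right)} = \left(Z^{2} - 2 Z\right) - 6 = -6 + Z^{2} - 2 Z$)
$l{\left(v,J \right)} = 3 J$
$-64 + 67 l{\left(H{\left(-2 \right)},a{\left(3 \right)} \right)} = -64 + 67 \cdot 3 \left(-8 + \frac{6}{3}\right) = -64 + 67 \cdot 3 \left(-8 + 6 \cdot \frac{1}{3}\right) = -64 + 67 \cdot 3 \left(-8 + 2\right) = -64 + 67 \cdot 3 \left(-6\right) = -64 + 67 \left(-18\right) = -64 - 1206 = -1270$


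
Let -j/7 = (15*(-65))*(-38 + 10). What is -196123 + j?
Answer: -387223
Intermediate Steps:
j = -191100 (j = -7*15*(-65)*(-38 + 10) = -(-6825)*(-28) = -7*27300 = -191100)
-196123 + j = -196123 - 191100 = -387223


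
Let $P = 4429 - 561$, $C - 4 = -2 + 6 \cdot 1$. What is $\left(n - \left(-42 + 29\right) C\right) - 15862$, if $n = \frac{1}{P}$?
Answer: $- \frac{60951943}{3868} \approx -15758.0$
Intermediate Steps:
$C = 8$ ($C = 4 + \left(-2 + 6 \cdot 1\right) = 4 + \left(-2 + 6\right) = 4 + 4 = 8$)
$P = 3868$ ($P = 4429 - 561 = 3868$)
$n = \frac{1}{3868} \approx 0.00025853$
$\left(n - \left(-42 + 29\right) C\right) - 15862 = \left(\frac{1}{3868} - \left(-42 + 29\right) 8\right) - 15862 = \left(\frac{1}{3868} - \left(-13\right) 8\right) - 15862 = \left(\frac{1}{3868} - -104\right) - 15862 = \left(\frac{1}{3868} + 104\right) - 15862 = \frac{402273}{3868} - 15862 = - \frac{60951943}{3868}$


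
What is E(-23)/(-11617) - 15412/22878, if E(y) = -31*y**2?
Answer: 98067559/132886863 ≈ 0.73798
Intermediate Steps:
E(-23)/(-11617) - 15412/22878 = -31*(-23)**2/(-11617) - 15412/22878 = -31*529*(-1/11617) - 15412*1/22878 = -16399*(-1/11617) - 7706/11439 = 16399/11617 - 7706/11439 = 98067559/132886863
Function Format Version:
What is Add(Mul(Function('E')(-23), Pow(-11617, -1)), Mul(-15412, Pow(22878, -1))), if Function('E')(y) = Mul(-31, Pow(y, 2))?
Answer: Rational(98067559, 132886863) ≈ 0.73798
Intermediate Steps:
Add(Mul(Function('E')(-23), Pow(-11617, -1)), Mul(-15412, Pow(22878, -1))) = Add(Mul(Mul(-31, Pow(-23, 2)), Pow(-11617, -1)), Mul(-15412, Pow(22878, -1))) = Add(Mul(Mul(-31, 529), Rational(-1, 11617)), Mul(-15412, Rational(1, 22878))) = Add(Mul(-16399, Rational(-1, 11617)), Rational(-7706, 11439)) = Add(Rational(16399, 11617), Rational(-7706, 11439)) = Rational(98067559, 132886863)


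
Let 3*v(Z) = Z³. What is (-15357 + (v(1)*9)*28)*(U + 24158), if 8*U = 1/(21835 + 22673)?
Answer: -43791733829283/118688 ≈ -3.6897e+8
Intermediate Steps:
v(Z) = Z³/3
U = 1/356064 (U = 1/(8*(21835 + 22673)) = (⅛)/44508 = (⅛)*(1/44508) = 1/356064 ≈ 2.8085e-6)
(-15357 + (v(1)*9)*28)*(U + 24158) = (-15357 + (((⅓)*1³)*9)*28)*(1/356064 + 24158) = (-15357 + (((⅓)*1)*9)*28)*(8601794113/356064) = (-15357 + ((⅓)*9)*28)*(8601794113/356064) = (-15357 + 3*28)*(8601794113/356064) = (-15357 + 84)*(8601794113/356064) = -15273*8601794113/356064 = -43791733829283/118688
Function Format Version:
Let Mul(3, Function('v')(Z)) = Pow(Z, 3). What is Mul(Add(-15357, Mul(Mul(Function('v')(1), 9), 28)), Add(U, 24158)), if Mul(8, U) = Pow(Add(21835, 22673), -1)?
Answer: Rational(-43791733829283, 118688) ≈ -3.6897e+8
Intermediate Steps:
Function('v')(Z) = Mul(Rational(1, 3), Pow(Z, 3))
U = Rational(1, 356064) (U = Mul(Rational(1, 8), Pow(Add(21835, 22673), -1)) = Mul(Rational(1, 8), Pow(44508, -1)) = Mul(Rational(1, 8), Rational(1, 44508)) = Rational(1, 356064) ≈ 2.8085e-6)
Mul(Add(-15357, Mul(Mul(Function('v')(1), 9), 28)), Add(U, 24158)) = Mul(Add(-15357, Mul(Mul(Mul(Rational(1, 3), Pow(1, 3)), 9), 28)), Add(Rational(1, 356064), 24158)) = Mul(Add(-15357, Mul(Mul(Mul(Rational(1, 3), 1), 9), 28)), Rational(8601794113, 356064)) = Mul(Add(-15357, Mul(Mul(Rational(1, 3), 9), 28)), Rational(8601794113, 356064)) = Mul(Add(-15357, Mul(3, 28)), Rational(8601794113, 356064)) = Mul(Add(-15357, 84), Rational(8601794113, 356064)) = Mul(-15273, Rational(8601794113, 356064)) = Rational(-43791733829283, 118688)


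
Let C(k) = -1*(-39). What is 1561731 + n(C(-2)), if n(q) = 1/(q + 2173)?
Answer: 3454548973/2212 ≈ 1.5617e+6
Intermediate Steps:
C(k) = 39
n(q) = 1/(2173 + q)
1561731 + n(C(-2)) = 1561731 + 1/(2173 + 39) = 1561731 + 1/2212 = 3454548973/2212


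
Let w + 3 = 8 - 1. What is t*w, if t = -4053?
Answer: -16212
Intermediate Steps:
w = 4 (w = -3 + (8 - 1) = -3 + 7 = 4)
t*w = -4053*4 = -16212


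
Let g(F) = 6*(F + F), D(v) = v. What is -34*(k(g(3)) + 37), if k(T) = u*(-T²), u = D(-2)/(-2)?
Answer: 42806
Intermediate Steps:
g(F) = 12*F (g(F) = 6*(2*F) = 12*F)
u = 1 (u = -2/(-2) = -2*(-½) = 1)
k(T) = -T² (k(T) = 1*(-T²) = -T²)
-34*(k(g(3)) + 37) = -34*(-(12*3)² + 37) = -34*(-1*36² + 37) = -34*(-1*1296 + 37) = -34*(-1296 + 37) = -34*(-1259) = 42806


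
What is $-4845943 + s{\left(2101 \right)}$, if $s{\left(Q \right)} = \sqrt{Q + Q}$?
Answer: $-4845943 + \sqrt{4202} \approx -4.8459 \cdot 10^{6}$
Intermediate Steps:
$s{\left(Q \right)} = \sqrt{2} \sqrt{Q}$ ($s{\left(Q \right)} = \sqrt{2 Q} = \sqrt{2} \sqrt{Q}$)
$-4845943 + s{\left(2101 \right)} = -4845943 + \sqrt{2} \sqrt{2101} = -4845943 + \sqrt{4202}$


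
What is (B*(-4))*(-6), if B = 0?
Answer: 0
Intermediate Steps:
(B*(-4))*(-6) = (0*(-4))*(-6) = 0*(-6) = 0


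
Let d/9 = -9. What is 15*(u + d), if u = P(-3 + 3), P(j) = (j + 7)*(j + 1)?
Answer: -1110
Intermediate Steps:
d = -81 (d = 9*(-9) = -81)
P(j) = (1 + j)*(7 + j) (P(j) = (7 + j)*(1 + j) = (1 + j)*(7 + j))
u = 7 (u = 7 + (-3 + 3)² + 8*(-3 + 3) = 7 + 0² + 8*0 = 7 + 0 + 0 = 7)
15*(u + d) = 15*(7 - 81) = 15*(-74) = -1110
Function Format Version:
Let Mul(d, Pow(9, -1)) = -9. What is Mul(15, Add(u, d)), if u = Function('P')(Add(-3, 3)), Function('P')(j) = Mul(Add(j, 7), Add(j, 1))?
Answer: -1110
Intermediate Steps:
d = -81 (d = Mul(9, -9) = -81)
Function('P')(j) = Mul(Add(1, j), Add(7, j)) (Function('P')(j) = Mul(Add(7, j), Add(1, j)) = Mul(Add(1, j), Add(7, j)))
u = 7 (u = Add(7, Pow(Add(-3, 3), 2), Mul(8, Add(-3, 3))) = Add(7, Pow(0, 2), Mul(8, 0)) = Add(7, 0, 0) = 7)
Mul(15, Add(u, d)) = Mul(15, Add(7, -81)) = Mul(15, -74) = -1110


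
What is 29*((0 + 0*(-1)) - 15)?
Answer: -435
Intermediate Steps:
29*((0 + 0*(-1)) - 15) = 29*((0 + 0) - 15) = 29*(0 - 15) = 29*(-15) = -435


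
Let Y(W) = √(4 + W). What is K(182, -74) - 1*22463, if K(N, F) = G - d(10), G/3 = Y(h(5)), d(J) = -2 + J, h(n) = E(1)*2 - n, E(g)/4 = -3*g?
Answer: -22471 + 15*I ≈ -22471.0 + 15.0*I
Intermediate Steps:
E(g) = -12*g (E(g) = 4*(-3*g) = -12*g)
h(n) = -24 - n (h(n) = -12*1*2 - n = -12*2 - n = -24 - n)
G = 15*I (G = 3*√(4 + (-24 - 1*5)) = 3*√(4 + (-24 - 5)) = 3*√(4 - 29) = 3*√(-25) = 3*(5*I) = 15*I ≈ 15.0*I)
K(N, F) = -8 + 15*I (K(N, F) = 15*I - (-2 + 10) = 15*I - 1*8 = 15*I - 8 = -8 + 15*I)
K(182, -74) - 1*22463 = (-8 + 15*I) - 1*22463 = (-8 + 15*I) - 22463 = -22471 + 15*I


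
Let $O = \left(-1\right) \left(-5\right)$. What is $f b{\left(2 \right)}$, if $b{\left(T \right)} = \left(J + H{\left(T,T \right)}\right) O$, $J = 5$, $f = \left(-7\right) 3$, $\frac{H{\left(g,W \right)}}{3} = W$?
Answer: $-1155$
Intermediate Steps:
$H{\left(g,W \right)} = 3 W$
$f = -21$
$O = 5$
$b{\left(T \right)} = 25 + 15 T$ ($b{\left(T \right)} = \left(5 + 3 T\right) 5 = 25 + 15 T$)
$f b{\left(2 \right)} = - 21 \left(25 + 15 \cdot 2\right) = - 21 \left(25 + 30\right) = \left(-21\right) 55 = -1155$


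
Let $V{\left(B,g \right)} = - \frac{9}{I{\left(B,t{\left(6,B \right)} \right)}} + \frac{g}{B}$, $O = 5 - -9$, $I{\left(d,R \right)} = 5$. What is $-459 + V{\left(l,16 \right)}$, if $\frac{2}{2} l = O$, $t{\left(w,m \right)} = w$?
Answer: $- \frac{16088}{35} \approx -459.66$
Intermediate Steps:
$O = 14$ ($O = 5 + 9 = 14$)
$l = 14$
$V{\left(B,g \right)} = - \frac{9}{5} + \frac{g}{B}$
$-459 + V{\left(l,16 \right)} = -459 - \left(\frac{9}{5} - \frac{16}{14}\right) = -459 + \left(- \frac{9}{5} + 16 \cdot \frac{1}{14}\right) = -459 + \left(- \frac{9}{5} + \frac{8}{7}\right) = -459 - \frac{23}{35} = - \frac{16088}{35}$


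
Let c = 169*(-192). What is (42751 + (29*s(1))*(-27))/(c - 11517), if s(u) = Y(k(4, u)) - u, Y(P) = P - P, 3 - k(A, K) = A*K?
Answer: -43534/43965 ≈ -0.99020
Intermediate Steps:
c = -32448
k(A, K) = 3 - A*K
Y(P) = 0
s(u) = -u (s(u) = 0 - u = -u)
(42751 + (29*s(1))*(-27))/(c - 11517) = (42751 + (29*(-1*1))*(-27))/(-32448 - 11517) = (42751 + (29*(-1))*(-27))/(-43965) = (42751 - 29*(-27))*(-1/43965) = (42751 + 783)*(-1/43965) = 43534*(-1/43965) = -43534/43965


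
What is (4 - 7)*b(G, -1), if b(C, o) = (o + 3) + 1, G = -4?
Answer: -9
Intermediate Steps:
b(C, o) = 4 + o (b(C, o) = (3 + o) + 1 = 4 + o)
(4 - 7)*b(G, -1) = (4 - 7)*(4 - 1) = -3*3 = -9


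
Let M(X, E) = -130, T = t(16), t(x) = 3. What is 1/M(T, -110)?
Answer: -1/130 ≈ -0.0076923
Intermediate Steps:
T = 3
1/M(T, -110) = 1/(-130) = -1/130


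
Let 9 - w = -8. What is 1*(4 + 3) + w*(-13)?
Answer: -214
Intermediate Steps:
w = 17 (w = 9 - 1*(-8) = 9 + 8 = 17)
1*(4 + 3) + w*(-13) = 1*(4 + 3) + 17*(-13) = 1*7 - 221 = 7 - 221 = -214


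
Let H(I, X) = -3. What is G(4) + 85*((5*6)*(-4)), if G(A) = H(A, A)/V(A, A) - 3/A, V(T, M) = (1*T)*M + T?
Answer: -102009/10 ≈ -10201.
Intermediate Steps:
V(T, M) = T + M*T (V(T, M) = T*M + T = M*T + T = T + M*T)
G(A) = -3/A - 3/(A*(1 + A)) (G(A) = -3*1/(A*(1 + A)) - 3/A = -3/(A*(1 + A)) - 3/A = -3/A - 3/(A*(1 + A)))
G(4) + 85*((5*6)*(-4)) = 3*(-2 - 1*4)/(4*(1 + 4)) + 85*((5*6)*(-4)) = 3*(¼)*(-2 - 4)/5 + 85*(30*(-4)) = 3*(¼)*(⅕)*(-6) + 85*(-120) = -9/10 - 10200 = -102009/10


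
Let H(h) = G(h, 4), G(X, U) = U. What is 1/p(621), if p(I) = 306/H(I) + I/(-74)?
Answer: 37/2520 ≈ 0.014683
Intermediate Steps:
H(h) = 4
p(I) = 153/2 - I/74 (p(I) = 306/4 + I/(-74) = 306*(¼) + I*(-1/74) = 153/2 - I/74)
1/p(621) = 1/(153/2 - 1/74*621) = 1/(153/2 - 621/74) = 1/(2520/37) = 37/2520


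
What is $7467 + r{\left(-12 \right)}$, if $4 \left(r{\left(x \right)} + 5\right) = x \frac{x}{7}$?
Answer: $\frac{52270}{7} \approx 7467.1$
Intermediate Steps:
$r{\left(x \right)} = -5 + \frac{x^{2}}{28}$ ($r{\left(x \right)} = -5 + \frac{x \frac{x}{7}}{4} = -5 + \frac{\frac{1}{7} x^{2}}{4} = -5 + \frac{x^{2}}{28}$)
$7467 + r{\left(-12 \right)} = 7467 - \left(5 - \frac{\left(-12\right)^{2}}{28}\right) = 7467 + \left(-5 + \frac{1}{28} \cdot 144\right) = 7467 + \left(-5 + \frac{36}{7}\right) = 7467 + \frac{1}{7} = \frac{52270}{7}$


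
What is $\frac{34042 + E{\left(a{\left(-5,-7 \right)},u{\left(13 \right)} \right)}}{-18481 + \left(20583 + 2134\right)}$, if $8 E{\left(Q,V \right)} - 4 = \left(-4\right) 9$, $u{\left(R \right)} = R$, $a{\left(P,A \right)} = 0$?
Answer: $\frac{5673}{706} \approx 8.0354$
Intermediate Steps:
$E{\left(Q,V \right)} = -4$ ($E{\left(Q,V \right)} = \frac{1}{2} + \frac{\left(-4\right) 9}{8} = \frac{1}{2} + \frac{1}{8} \left(-36\right) = \frac{1}{2} - \frac{9}{2} = -4$)
$\frac{34042 + E{\left(a{\left(-5,-7 \right)},u{\left(13 \right)} \right)}}{-18481 + \left(20583 + 2134\right)} = \frac{34042 - 4}{-18481 + \left(20583 + 2134\right)} = \frac{34038}{-18481 + 22717} = \frac{34038}{4236} = 34038 \cdot \frac{1}{4236} = \frac{5673}{706}$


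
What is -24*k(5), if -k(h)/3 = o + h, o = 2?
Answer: 504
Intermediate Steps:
k(h) = -6 - 3*h (k(h) = -3*(2 + h) = -6 - 3*h)
-24*k(5) = -24*(-6 - 3*5) = -24*(-6 - 15) = -24*(-21) = 504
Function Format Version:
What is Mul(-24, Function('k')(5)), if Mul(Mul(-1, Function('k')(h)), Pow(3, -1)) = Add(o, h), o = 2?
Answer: 504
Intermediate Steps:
Function('k')(h) = Add(-6, Mul(-3, h)) (Function('k')(h) = Mul(-3, Add(2, h)) = Add(-6, Mul(-3, h)))
Mul(-24, Function('k')(5)) = Mul(-24, Add(-6, Mul(-3, 5))) = Mul(-24, Add(-6, -15)) = Mul(-24, -21) = 504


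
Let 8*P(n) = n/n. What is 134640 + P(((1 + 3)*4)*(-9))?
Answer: 1077121/8 ≈ 1.3464e+5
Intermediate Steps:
P(n) = ⅛ (P(n) = (n/n)/8 = (⅛)*1 = ⅛)
134640 + P(((1 + 3)*4)*(-9)) = 134640 + ⅛ = 1077121/8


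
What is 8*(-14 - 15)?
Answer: -232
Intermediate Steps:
8*(-14 - 15) = 8*(-29) = -232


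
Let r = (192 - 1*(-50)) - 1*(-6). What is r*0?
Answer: 0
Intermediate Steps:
r = 248 (r = (192 + 50) + 6 = 242 + 6 = 248)
r*0 = 248*0 = 0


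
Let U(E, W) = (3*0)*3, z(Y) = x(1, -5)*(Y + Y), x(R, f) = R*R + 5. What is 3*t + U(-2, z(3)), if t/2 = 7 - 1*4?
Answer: 18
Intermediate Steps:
x(R, f) = 5 + R² (x(R, f) = R² + 5 = 5 + R²)
z(Y) = 12*Y (z(Y) = (5 + 1²)*(Y + Y) = (5 + 1)*(2*Y) = 6*(2*Y) = 12*Y)
U(E, W) = 0 (U(E, W) = 0*3 = 0)
t = 6 (t = 2*(7 - 1*4) = 2*(7 - 4) = 2*3 = 6)
3*t + U(-2, z(3)) = 3*6 + 0 = 18 + 0 = 18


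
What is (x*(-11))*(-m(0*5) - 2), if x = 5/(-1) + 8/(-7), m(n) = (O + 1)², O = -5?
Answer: -8514/7 ≈ -1216.3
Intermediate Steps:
m(n) = 16 (m(n) = (-5 + 1)² = (-4)² = 16)
x = -43/7 (x = 5*(-1) + 8*(-⅐) = -5 - 8/7 = -43/7 ≈ -6.1429)
(x*(-11))*(-m(0*5) - 2) = (-43/7*(-11))*(-1*16 - 2) = 473*(-16 - 2)/7 = (473/7)*(-18) = -8514/7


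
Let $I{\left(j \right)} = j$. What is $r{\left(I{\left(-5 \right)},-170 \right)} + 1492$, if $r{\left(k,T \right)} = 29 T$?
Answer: $-3438$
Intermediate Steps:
$r{\left(I{\left(-5 \right)},-170 \right)} + 1492 = 29 \left(-170\right) + 1492 = -4930 + 1492 = -3438$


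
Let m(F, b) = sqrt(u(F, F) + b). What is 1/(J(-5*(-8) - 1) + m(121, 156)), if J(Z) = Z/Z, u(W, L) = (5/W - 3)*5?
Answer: -121/16965 + 11*sqrt(17086)/16965 ≈ 0.077621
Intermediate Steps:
u(W, L) = -15 + 25/W (u(W, L) = (-3 + 5/W)*5 = -15 + 25/W)
J(Z) = 1
m(F, b) = sqrt(-15 + b + 25/F) (m(F, b) = sqrt((-15 + 25/F) + b) = sqrt(-15 + b + 25/F))
1/(J(-5*(-8) - 1) + m(121, 156)) = 1/(1 + sqrt(-15 + 156 + 25/121)) = 1/(1 + sqrt(17086/121)) = 1/(1 + sqrt(17086)/11)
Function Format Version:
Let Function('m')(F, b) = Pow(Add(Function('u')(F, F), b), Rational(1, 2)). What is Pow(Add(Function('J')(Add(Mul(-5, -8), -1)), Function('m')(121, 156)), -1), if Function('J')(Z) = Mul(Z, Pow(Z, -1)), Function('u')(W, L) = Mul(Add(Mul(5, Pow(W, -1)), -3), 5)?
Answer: Add(Rational(-121, 16965), Mul(Rational(11, 16965), Pow(17086, Rational(1, 2)))) ≈ 0.077621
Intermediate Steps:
Function('u')(W, L) = Add(-15, Mul(25, Pow(W, -1))) (Function('u')(W, L) = Mul(Add(-3, Mul(5, Pow(W, -1))), 5) = Add(-15, Mul(25, Pow(W, -1))))
Function('J')(Z) = 1
Function('m')(F, b) = Pow(Add(-15, b, Mul(25, Pow(F, -1))), Rational(1, 2)) (Function('m')(F, b) = Pow(Add(Add(-15, Mul(25, Pow(F, -1))), b), Rational(1, 2)) = Pow(Add(-15, b, Mul(25, Pow(F, -1))), Rational(1, 2)))
Pow(Add(Function('J')(Add(Mul(-5, -8), -1)), Function('m')(121, 156)), -1) = Pow(Add(1, Pow(Add(-15, 156, Mul(25, Pow(121, -1))), Rational(1, 2))), -1) = Pow(Add(1, Pow(Add(-15, 156, Mul(25, Rational(1, 121))), Rational(1, 2))), -1) = Pow(Add(1, Pow(Add(-15, 156, Rational(25, 121)), Rational(1, 2))), -1) = Pow(Add(1, Pow(Rational(17086, 121), Rational(1, 2))), -1) = Pow(Add(1, Mul(Rational(1, 11), Pow(17086, Rational(1, 2)))), -1)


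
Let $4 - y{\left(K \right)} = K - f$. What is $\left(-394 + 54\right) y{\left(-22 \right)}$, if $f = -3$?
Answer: $-7820$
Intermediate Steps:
$y{\left(K \right)} = 1 - K$ ($y{\left(K \right)} = 4 - \left(K - -3\right) = 4 - \left(K + 3\right) = 4 - \left(3 + K\right) = 1 - K$)
$\left(-394 + 54\right) y{\left(-22 \right)} = \left(-394 + 54\right) \left(1 - -22\right) = - 340 \left(1 + 22\right) = \left(-340\right) 23 = -7820$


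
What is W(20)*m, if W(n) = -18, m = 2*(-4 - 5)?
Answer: 324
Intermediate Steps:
m = -18 (m = 2*(-9) = -18)
W(20)*m = -18*(-18) = 324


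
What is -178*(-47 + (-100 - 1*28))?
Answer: 31150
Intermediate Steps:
-178*(-47 + (-100 - 1*28)) = -178*(-47 + (-100 - 28)) = -178*(-47 - 128) = -178*(-175) = 31150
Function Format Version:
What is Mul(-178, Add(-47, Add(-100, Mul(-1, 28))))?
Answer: 31150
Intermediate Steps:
Mul(-178, Add(-47, Add(-100, Mul(-1, 28)))) = Mul(-178, Add(-47, Add(-100, -28))) = Mul(-178, Add(-47, -128)) = Mul(-178, -175) = 31150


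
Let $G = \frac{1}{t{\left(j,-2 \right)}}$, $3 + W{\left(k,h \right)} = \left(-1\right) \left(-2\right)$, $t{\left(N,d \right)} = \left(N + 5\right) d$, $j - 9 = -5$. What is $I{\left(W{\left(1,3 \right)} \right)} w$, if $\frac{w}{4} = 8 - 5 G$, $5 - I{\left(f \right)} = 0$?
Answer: $\frac{1490}{9} \approx 165.56$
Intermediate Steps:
$j = 4$ ($j = 9 - 5 = 4$)
$t{\left(N,d \right)} = d \left(5 + N\right)$ ($t{\left(N,d \right)} = \left(5 + N\right) d = d \left(5 + N\right)$)
$W{\left(k,h \right)} = -1$ ($W{\left(k,h \right)} = -3 - -2 = -3 + 2 = -1$)
$I{\left(f \right)} = 5$ ($I{\left(f \right)} = 5 - 0 = 5 + 0 = 5$)
$G = - \frac{1}{18}$ ($G = \frac{1}{\left(-2\right) \left(5 + 4\right)} = \frac{1}{\left(-2\right) 9} = \frac{1}{-18} = - \frac{1}{18} \approx -0.055556$)
$w = \frac{298}{9}$ ($w = 4 \left(8 - - \frac{5}{18}\right) = 4 \left(8 + \frac{5}{18}\right) = 4 \cdot \frac{149}{18} = \frac{298}{9} \approx 33.111$)
$I{\left(W{\left(1,3 \right)} \right)} w = 5 \cdot \frac{298}{9} = \frac{1490}{9}$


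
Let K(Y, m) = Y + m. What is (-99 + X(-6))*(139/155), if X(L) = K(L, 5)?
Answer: -2780/31 ≈ -89.677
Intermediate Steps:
X(L) = 5 + L (X(L) = L + 5 = 5 + L)
(-99 + X(-6))*(139/155) = (-99 + (5 - 6))*(139/155) = (-99 - 1)*(139*(1/155)) = -100*139/155 = -2780/31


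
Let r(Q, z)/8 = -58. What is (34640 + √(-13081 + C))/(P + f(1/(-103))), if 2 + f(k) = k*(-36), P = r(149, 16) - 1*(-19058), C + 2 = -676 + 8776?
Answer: 891980/478753 + 103*I*√4983/1915012 ≈ 1.8631 + 0.0037967*I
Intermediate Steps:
C = 8098 (C = -2 + (-676 + 8776) = -2 + 8100 = 8098)
r(Q, z) = -464 (r(Q, z) = 8*(-58) = -464)
P = 18594 (P = -464 - 1*(-19058) = -464 + 19058 = 18594)
f(k) = -2 - 36*k (f(k) = -2 + k*(-36) = -2 - 36*k)
(34640 + √(-13081 + C))/(P + f(1/(-103))) = (34640 + √(-13081 + 8098))/(18594 + (-2 - 36/(-103))) = (34640 + √(-4983))/(18594 + (-2 - 36*(-1/103))) = (34640 + I*√4983)/(18594 + (-2 + 36/103)) = (34640 + I*√4983)/(18594 - 170/103) = (34640 + I*√4983)/(1915012/103) = (34640 + I*√4983)*(103/1915012) = 891980/478753 + 103*I*√4983/1915012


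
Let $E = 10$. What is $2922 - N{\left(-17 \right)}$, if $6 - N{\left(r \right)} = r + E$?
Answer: $2909$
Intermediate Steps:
$N{\left(r \right)} = -4 - r$ ($N{\left(r \right)} = 6 - \left(r + 10\right) = 6 - \left(10 + r\right) = -4 - r$)
$2922 - N{\left(-17 \right)} = 2922 - \left(-4 - -17\right) = 2922 - \left(-4 + 17\right) = 2922 - 13 = 2909$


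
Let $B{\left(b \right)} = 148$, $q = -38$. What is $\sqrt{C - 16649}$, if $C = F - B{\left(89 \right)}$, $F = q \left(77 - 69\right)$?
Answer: $7 i \sqrt{349} \approx 130.77 i$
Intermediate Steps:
$F = -304$ ($F = - 38 \left(77 - 69\right) = \left(-38\right) 8 = -304$)
$C = -452$ ($C = -304 - 148 = -452$)
$\sqrt{C - 16649} = \sqrt{-452 - 16649} = \sqrt{-17101} = 7 i \sqrt{349}$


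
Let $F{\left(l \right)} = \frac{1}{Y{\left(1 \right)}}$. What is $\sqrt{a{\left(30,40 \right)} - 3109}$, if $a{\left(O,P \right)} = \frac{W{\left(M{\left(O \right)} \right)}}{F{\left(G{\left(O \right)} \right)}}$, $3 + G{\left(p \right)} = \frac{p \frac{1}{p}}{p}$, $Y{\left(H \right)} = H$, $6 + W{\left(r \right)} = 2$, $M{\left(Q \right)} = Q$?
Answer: $i \sqrt{3113} \approx 55.794 i$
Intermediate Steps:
$W{\left(r \right)} = -4$ ($W{\left(r \right)} = -6 + 2 = -4$)
$G{\left(p \right)} = -3 + \frac{1}{p}$ ($G{\left(p \right)} = -3 + \frac{p \frac{1}{p}}{p} = -3 + 1 \frac{1}{p} = -3 + \frac{1}{p}$)
$F{\left(l \right)} = 1$ ($F{\left(l \right)} = 1^{-1} = 1$)
$a{\left(O,P \right)} = -4$ ($a{\left(O,P \right)} = - \frac{4}{1} = \left(-4\right) 1 = -4$)
$\sqrt{a{\left(30,40 \right)} - 3109} = \sqrt{-4 - 3109} = \sqrt{-3113} = i \sqrt{3113}$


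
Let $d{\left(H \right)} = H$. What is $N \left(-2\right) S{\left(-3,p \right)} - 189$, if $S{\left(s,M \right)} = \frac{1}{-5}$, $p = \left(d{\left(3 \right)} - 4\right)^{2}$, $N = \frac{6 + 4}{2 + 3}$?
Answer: $- \frac{941}{5} \approx -188.2$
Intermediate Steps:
$N = 2$ ($N = \frac{10}{5} = 10 \cdot \frac{1}{5} = 2$)
$p = 1$ ($p = \left(3 - 4\right)^{2} = \left(-1\right)^{2} = 1$)
$S{\left(s,M \right)} = - \frac{1}{5}$
$N \left(-2\right) S{\left(-3,p \right)} - 189 = 2 \left(-2\right) \left(- \frac{1}{5}\right) - 189 = \left(-4\right) \left(- \frac{1}{5}\right) - 189 = \frac{4}{5} - 189 = - \frac{941}{5}$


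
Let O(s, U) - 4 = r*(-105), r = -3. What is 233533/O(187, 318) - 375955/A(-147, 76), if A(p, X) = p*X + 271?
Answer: 242333898/316129 ≈ 766.57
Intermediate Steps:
A(p, X) = 271 + X*p (A(p, X) = X*p + 271 = 271 + X*p)
O(s, U) = 319 (O(s, U) = 4 - 3*(-105) = 4 + 315 = 319)
233533/O(187, 318) - 375955/A(-147, 76) = 233533/319 - 375955/(271 + 76*(-147)) = 233533*(1/319) - 375955/(271 - 11172) = 233533/319 - 375955/(-10901) = 233533/319 - 375955*(-1/10901) = 233533/319 + 375955/10901 = 242333898/316129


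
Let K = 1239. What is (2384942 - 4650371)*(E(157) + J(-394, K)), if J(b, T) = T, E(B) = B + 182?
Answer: -3574846962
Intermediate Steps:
E(B) = 182 + B
(2384942 - 4650371)*(E(157) + J(-394, K)) = (2384942 - 4650371)*((182 + 157) + 1239) = -2265429*(339 + 1239) = -2265429*1578 = -3574846962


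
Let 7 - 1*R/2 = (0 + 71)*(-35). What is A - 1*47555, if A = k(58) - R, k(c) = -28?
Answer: -52567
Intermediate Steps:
R = 4984 (R = 14 - 2*(0 + 71)*(-35) = 14 - 142*(-35) = 14 - 2*(-2485) = 14 + 4970 = 4984)
A = -5012 (A = -28 - 1*4984 = -28 - 4984 = -5012)
A - 1*47555 = -5012 - 1*47555 = -5012 - 47555 = -52567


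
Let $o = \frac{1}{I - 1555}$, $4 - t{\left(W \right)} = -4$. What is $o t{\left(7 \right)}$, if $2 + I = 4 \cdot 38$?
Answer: $- \frac{8}{1405} \approx -0.0056939$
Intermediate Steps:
$t{\left(W \right)} = 8$ ($t{\left(W \right)} = 4 - -4 = 4 + 4 = 8$)
$I = 150$ ($I = -2 + 4 \cdot 38 = -2 + 152 = 150$)
$o = - \frac{1}{1405}$ ($o = \frac{1}{150 - 1555} = \frac{1}{-1405} = - \frac{1}{1405} \approx -0.00071174$)
$o t{\left(7 \right)} = \left(- \frac{1}{1405}\right) 8 = - \frac{8}{1405}$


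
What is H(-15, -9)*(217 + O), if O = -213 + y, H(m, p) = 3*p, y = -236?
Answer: 6264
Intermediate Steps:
O = -449 (O = -213 - 236 = -449)
H(-15, -9)*(217 + O) = (3*(-9))*(217 - 449) = -27*(-232) = 6264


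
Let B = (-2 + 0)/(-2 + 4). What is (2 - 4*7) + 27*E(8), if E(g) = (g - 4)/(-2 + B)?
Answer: -62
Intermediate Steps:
B = -1 (B = -2/2 = -2*½ = -1)
E(g) = 4/3 - g/3 (E(g) = (g - 4)/(-2 - 1) = (-4 + g)/(-3) = (-4 + g)*(-⅓) = 4/3 - g/3)
(2 - 4*7) + 27*E(8) = (2 - 4*7) + 27*(4/3 - ⅓*8) = (2 - 28) + 27*(4/3 - 8/3) = -26 + 27*(-4/3) = -26 - 36 = -62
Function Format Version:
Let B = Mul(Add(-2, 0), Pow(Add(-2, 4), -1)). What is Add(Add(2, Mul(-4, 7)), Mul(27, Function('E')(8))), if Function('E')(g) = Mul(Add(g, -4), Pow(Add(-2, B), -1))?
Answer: -62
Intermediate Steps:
B = -1 (B = Mul(-2, Pow(2, -1)) = Mul(-2, Rational(1, 2)) = -1)
Function('E')(g) = Add(Rational(4, 3), Mul(Rational(-1, 3), g)) (Function('E')(g) = Mul(Add(g, -4), Pow(Add(-2, -1), -1)) = Mul(Add(-4, g), Pow(-3, -1)) = Mul(Add(-4, g), Rational(-1, 3)) = Add(Rational(4, 3), Mul(Rational(-1, 3), g)))
Add(Add(2, Mul(-4, 7)), Mul(27, Function('E')(8))) = Add(Add(2, Mul(-4, 7)), Mul(27, Add(Rational(4, 3), Mul(Rational(-1, 3), 8)))) = Add(Add(2, -28), Mul(27, Add(Rational(4, 3), Rational(-8, 3)))) = Add(-26, Mul(27, Rational(-4, 3))) = Add(-26, -36) = -62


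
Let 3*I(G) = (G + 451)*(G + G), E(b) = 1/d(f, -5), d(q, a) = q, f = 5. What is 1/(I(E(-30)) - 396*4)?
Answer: -25/38096 ≈ -0.00065624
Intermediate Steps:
E(b) = 1/5
I(G) = 2*G*(451 + G)/3 (I(G) = ((G + 451)*(G + G))/3 = ((451 + G)*(2*G))/3 = (2*G*(451 + G))/3 = 2*G*(451 + G)/3)
1/(I(E(-30)) - 396*4) = 1/((2/3)*(1/5)*(451 + 1/5) - 396*4) = 1/((2/3)*(1/5)*(2256/5) - 1584) = 1/(1504/25 - 1584) = 1/(-38096/25) = -25/38096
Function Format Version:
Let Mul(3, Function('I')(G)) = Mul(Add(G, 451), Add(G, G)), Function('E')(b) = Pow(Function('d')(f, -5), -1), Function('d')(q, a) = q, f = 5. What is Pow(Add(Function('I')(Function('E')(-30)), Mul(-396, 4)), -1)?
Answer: Rational(-25, 38096) ≈ -0.00065624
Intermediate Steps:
Function('E')(b) = Rational(1, 5) (Function('E')(b) = Pow(5, -1) = Rational(1, 5))
Function('I')(G) = Mul(Rational(2, 3), G, Add(451, G)) (Function('I')(G) = Mul(Rational(1, 3), Mul(Add(G, 451), Add(G, G))) = Mul(Rational(1, 3), Mul(Add(451, G), Mul(2, G))) = Mul(Rational(1, 3), Mul(2, G, Add(451, G))) = Mul(Rational(2, 3), G, Add(451, G)))
Pow(Add(Function('I')(Function('E')(-30)), Mul(-396, 4)), -1) = Pow(Add(Mul(Rational(2, 3), Rational(1, 5), Add(451, Rational(1, 5))), Mul(-396, 4)), -1) = Pow(Add(Mul(Rational(2, 3), Rational(1, 5), Rational(2256, 5)), -1584), -1) = Pow(Add(Rational(1504, 25), -1584), -1) = Pow(Rational(-38096, 25), -1) = Rational(-25, 38096)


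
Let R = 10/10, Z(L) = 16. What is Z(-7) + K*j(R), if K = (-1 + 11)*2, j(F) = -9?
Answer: -164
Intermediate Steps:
R = 1 (R = 10*(1/10) = 1)
K = 20 (K = 10*2 = 20)
Z(-7) + K*j(R) = 16 + 20*(-9) = 16 - 180 = -164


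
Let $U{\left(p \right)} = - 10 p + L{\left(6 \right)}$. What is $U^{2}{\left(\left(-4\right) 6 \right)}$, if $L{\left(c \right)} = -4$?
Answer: $55696$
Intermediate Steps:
$U{\left(p \right)} = -4 - 10 p$ ($U{\left(p \right)} = - 10 p - 4 = -4 - 10 p$)
$U^{2}{\left(\left(-4\right) 6 \right)} = \left(-4 - 10 \left(\left(-4\right) 6\right)\right)^{2} = \left(-4 - -240\right)^{2} = \left(-4 + 240\right)^{2} = 236^{2} = 55696$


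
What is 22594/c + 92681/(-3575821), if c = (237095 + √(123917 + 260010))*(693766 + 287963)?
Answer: -2557363919886610590986/98668657626900731748441 - 11297*√383927/27593287702852221 ≈ -0.025919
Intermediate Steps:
c = 232763037255 + 981729*√383927 (c = (237095 + √383927)*981729 = 232763037255 + 981729*√383927 ≈ 2.3337e+11)
22594/c + 92681/(-3575821) = 22594/(232763037255 + 981729*√383927) + 92681/(-3575821) = 22594/(232763037255 + 981729*√383927) + 92681*(-1/3575821) = 22594/(232763037255 + 981729*√383927) - 92681/3575821 = -92681/3575821 + 22594/(232763037255 + 981729*√383927)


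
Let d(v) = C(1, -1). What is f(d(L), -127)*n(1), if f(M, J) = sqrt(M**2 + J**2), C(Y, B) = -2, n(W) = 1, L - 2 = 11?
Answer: sqrt(16133) ≈ 127.02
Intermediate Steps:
L = 13 (L = 2 + 11 = 13)
d(v) = -2
f(M, J) = sqrt(J**2 + M**2)
f(d(L), -127)*n(1) = sqrt((-127)**2 + (-2)**2)*1 = sqrt(16129 + 4)*1 = sqrt(16133)*1 = sqrt(16133)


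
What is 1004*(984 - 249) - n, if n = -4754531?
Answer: 5492471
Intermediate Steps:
1004*(984 - 249) - n = 1004*(984 - 249) - 1*(-4754531) = 1004*735 + 4754531 = 737940 + 4754531 = 5492471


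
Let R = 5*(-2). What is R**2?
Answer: 100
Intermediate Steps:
R = -10
R**2 = (-10)**2 = 100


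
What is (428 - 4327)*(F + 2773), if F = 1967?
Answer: -18481260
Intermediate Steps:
(428 - 4327)*(F + 2773) = (428 - 4327)*(1967 + 2773) = -3899*4740 = -18481260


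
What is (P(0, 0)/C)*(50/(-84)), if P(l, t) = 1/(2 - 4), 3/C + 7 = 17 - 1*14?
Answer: -25/63 ≈ -0.39683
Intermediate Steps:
C = -¾ (C = 3/(-7 + (17 - 1*14)) = 3/(-7 + (17 - 14)) = 3/(-7 + 3) = 3/(-4) = 3*(-¼) = -¾ ≈ -0.75000)
P(l, t) = -½ (P(l, t) = 1/(-2) = -½)
(P(0, 0)/C)*(50/(-84)) = (-1/(2*(-¾)))*(50/(-84)) = (-½*(-4/3))*(50*(-1/84)) = (⅔)*(-25/42) = -25/63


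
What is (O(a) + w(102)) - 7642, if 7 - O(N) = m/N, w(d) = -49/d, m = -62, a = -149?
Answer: -116050355/15198 ≈ -7635.9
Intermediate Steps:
O(N) = 7 + 62/N (O(N) = 7 - (-62)/N = 7 + 62/N)
(O(a) + w(102)) - 7642 = ((7 + 62/(-149)) - 49/102) - 7642 = ((7 + 62*(-1/149)) - 49*1/102) - 7642 = ((7 - 62/149) - 49/102) - 7642 = (981/149 - 49/102) - 7642 = 92761/15198 - 7642 = -116050355/15198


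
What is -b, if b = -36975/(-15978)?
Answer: -12325/5326 ≈ -2.3141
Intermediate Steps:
b = 12325/5326 (b = -36975*(-1/15978) = 12325/5326 ≈ 2.3141)
-b = -1*12325/5326 = -12325/5326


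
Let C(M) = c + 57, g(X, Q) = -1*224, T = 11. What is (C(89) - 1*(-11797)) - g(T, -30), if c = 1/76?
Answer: 917929/76 ≈ 12078.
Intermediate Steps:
c = 1/76 ≈ 0.013158
g(X, Q) = -224
C(M) = 4333/76 (C(M) = 1/76 + 57 = 4333/76)
(C(89) - 1*(-11797)) - g(T, -30) = (4333/76 - 1*(-11797)) - 1*(-224) = (4333/76 + 11797) + 224 = 900905/76 + 224 = 917929/76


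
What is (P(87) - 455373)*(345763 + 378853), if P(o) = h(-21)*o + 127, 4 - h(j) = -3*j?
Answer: -333597989464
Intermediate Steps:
h(j) = 4 + 3*j (h(j) = 4 - (-3)*j = 4 + 3*j)
P(o) = 127 - 59*o (P(o) = (4 + 3*(-21))*o + 127 = (4 - 63)*o + 127 = -59*o + 127 = 127 - 59*o)
(P(87) - 455373)*(345763 + 378853) = ((127 - 59*87) - 455373)*(345763 + 378853) = ((127 - 5133) - 455373)*724616 = (-5006 - 455373)*724616 = -460379*724616 = -333597989464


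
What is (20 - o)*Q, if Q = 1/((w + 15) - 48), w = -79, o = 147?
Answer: 127/112 ≈ 1.1339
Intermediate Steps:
Q = -1/112 (Q = 1/((-79 + 15) - 48) = 1/(-64 - 48) = 1/(-112) = -1/112 ≈ -0.0089286)
(20 - o)*Q = (20 - 1*147)*(-1/112) = (20 - 147)*(-1/112) = -127*(-1/112) = 127/112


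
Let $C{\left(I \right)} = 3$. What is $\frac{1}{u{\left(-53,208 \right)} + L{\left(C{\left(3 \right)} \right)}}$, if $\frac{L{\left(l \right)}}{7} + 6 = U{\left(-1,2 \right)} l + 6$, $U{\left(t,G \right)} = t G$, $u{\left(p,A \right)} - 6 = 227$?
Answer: $\frac{1}{191} \approx 0.0052356$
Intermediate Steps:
$u{\left(p,A \right)} = 233$ ($u{\left(p,A \right)} = 6 + 227 = 233$)
$U{\left(t,G \right)} = G t$
$L{\left(l \right)} = - 14 l$ ($L{\left(l \right)} = -42 + 7 \left(2 \left(-1\right) l + 6\right) = -42 + 7 \left(- 2 l + 6\right) = -42 + 7 \left(6 - 2 l\right) = -42 - \left(-42 + 14 l\right) = - 14 l$)
$\frac{1}{u{\left(-53,208 \right)} + L{\left(C{\left(3 \right)} \right)}} = \frac{1}{233 - 42} = \frac{1}{191}$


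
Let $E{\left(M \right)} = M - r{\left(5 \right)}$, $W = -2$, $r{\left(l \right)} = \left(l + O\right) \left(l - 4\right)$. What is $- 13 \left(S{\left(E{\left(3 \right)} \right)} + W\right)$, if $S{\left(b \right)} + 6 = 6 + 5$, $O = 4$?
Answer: $-39$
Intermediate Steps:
$r{\left(l \right)} = \left(-4 + l\right) \left(4 + l\right)$ ($r{\left(l \right)} = \left(l + 4\right) \left(l - 4\right) = \left(4 + l\right) \left(-4 + l\right) = \left(-4 + l\right) \left(4 + l\right)$)
$E{\left(M \right)} = -9 + M$ ($E{\left(M \right)} = M - \left(-16 + 5^{2}\right) = M - \left(-16 + 25\right) = M - 9 = -9 + M$)
$S{\left(b \right)} = 5$ ($S{\left(b \right)} = -6 + \left(6 + 5\right) = -6 + 11 = 5$)
$- 13 \left(S{\left(E{\left(3 \right)} \right)} + W\right) = - 13 \left(5 - 2\right) = \left(-13\right) 3 = -39$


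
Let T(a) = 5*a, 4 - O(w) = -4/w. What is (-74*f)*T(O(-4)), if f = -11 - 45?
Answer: 62160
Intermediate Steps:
O(w) = 4 + 4/w (O(w) = 4 - (-4)/w = 4 + 4/w)
f = -56
(-74*f)*T(O(-4)) = (-74*(-56))*(5*(4 + 4/(-4))) = 4144*(5*(4 + 4*(-1/4))) = 4144*(5*(4 - 1)) = 4144*(5*3) = 4144*15 = 62160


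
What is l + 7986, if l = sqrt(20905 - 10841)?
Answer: 7986 + 4*sqrt(629) ≈ 8086.3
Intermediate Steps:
l = 4*sqrt(629) (l = sqrt(10064) = 4*sqrt(629) ≈ 100.32)
l + 7986 = 4*sqrt(629) + 7986 = 7986 + 4*sqrt(629)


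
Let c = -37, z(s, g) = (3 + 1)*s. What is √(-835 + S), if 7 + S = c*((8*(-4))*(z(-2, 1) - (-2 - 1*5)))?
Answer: I*√2026 ≈ 45.011*I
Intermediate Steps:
z(s, g) = 4*s
S = -1191 (S = -7 - 37*8*(-4)*(4*(-2) - (-2 - 1*5)) = -7 - (-1184)*(-8 - (-2 - 5)) = -7 - (-1184)*(-8 - 1*(-7)) = -7 - (-1184)*(-8 + 7) = -7 - (-1184)*(-1) = -7 - 37*32 = -7 - 1184 = -1191)
√(-835 + S) = √(-835 - 1191) = √(-2026) = I*√2026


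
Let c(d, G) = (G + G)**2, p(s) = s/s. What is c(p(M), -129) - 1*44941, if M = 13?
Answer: 21623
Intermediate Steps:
p(s) = 1
c(d, G) = 4*G**2 (c(d, G) = (2*G)**2 = 4*G**2)
c(p(M), -129) - 1*44941 = 4*(-129)**2 - 1*44941 = 4*16641 - 44941 = 66564 - 44941 = 21623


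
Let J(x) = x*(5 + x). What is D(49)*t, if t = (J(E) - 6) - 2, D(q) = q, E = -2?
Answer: -686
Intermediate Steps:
t = -14 (t = (-2*(5 - 2) - 6) - 2 = (-2*3 - 6) - 2 = (-6 - 6) - 2 = -12 - 2 = -14)
D(49)*t = 49*(-14) = -686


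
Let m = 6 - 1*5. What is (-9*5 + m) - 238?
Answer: -282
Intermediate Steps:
m = 1 (m = 6 - 5 = 1)
(-9*5 + m) - 238 = (-9*5 + 1) - 238 = (-45 + 1) - 238 = -44 - 238 = -282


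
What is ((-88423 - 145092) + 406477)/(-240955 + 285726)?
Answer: 172962/44771 ≈ 3.8633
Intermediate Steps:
((-88423 - 145092) + 406477)/(-240955 + 285726) = (-233515 + 406477)/44771 = 172962*(1/44771) = 172962/44771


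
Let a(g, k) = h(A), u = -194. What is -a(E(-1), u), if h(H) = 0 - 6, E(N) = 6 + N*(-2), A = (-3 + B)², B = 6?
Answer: 6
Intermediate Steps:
A = 9 (A = (-3 + 6)² = 3² = 9)
E(N) = 6 - 2*N
h(H) = -6
a(g, k) = -6
-a(E(-1), u) = -1*(-6) = 6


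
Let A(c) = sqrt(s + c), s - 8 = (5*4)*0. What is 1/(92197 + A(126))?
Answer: 92197/8500286675 - sqrt(134)/8500286675 ≈ 1.0845e-5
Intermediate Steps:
s = 8 (s = 8 + (5*4)*0 = 8 + 20*0 = 8 + 0 = 8)
A(c) = sqrt(8 + c)
1/(92197 + A(126)) = 1/(92197 + sqrt(8 + 126)) = 1/(92197 + sqrt(134))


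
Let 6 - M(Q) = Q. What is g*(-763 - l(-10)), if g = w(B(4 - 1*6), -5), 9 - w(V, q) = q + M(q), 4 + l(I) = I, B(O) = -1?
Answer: -2247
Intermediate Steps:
M(Q) = 6 - Q
l(I) = -4 + I
w(V, q) = 3 (w(V, q) = 9 - (q + (6 - q)) = 9 - 1*6 = 9 - 6 = 3)
g = 3
g*(-763 - l(-10)) = 3*(-763 - (-4 - 10)) = 3*(-763 - 1*(-14)) = 3*(-763 + 14) = 3*(-749) = -2247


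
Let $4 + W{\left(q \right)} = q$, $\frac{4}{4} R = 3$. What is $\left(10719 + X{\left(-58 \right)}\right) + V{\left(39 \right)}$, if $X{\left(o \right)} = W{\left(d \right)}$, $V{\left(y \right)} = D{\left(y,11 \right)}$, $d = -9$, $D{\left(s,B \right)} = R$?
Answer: $10709$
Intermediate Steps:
$R = 3$
$D{\left(s,B \right)} = 3$
$W{\left(q \right)} = -4 + q$
$V{\left(y \right)} = 3$
$X{\left(o \right)} = -13$ ($X{\left(o \right)} = -4 - 9 = -13$)
$\left(10719 + X{\left(-58 \right)}\right) + V{\left(39 \right)} = \left(10719 - 13\right) + 3 = 10706 + 3 = 10709$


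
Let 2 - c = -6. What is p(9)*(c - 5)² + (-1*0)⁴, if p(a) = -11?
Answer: -99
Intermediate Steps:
c = 8 (c = 2 - 1*(-6) = 2 + 6 = 8)
p(9)*(c - 5)² + (-1*0)⁴ = -11*(8 - 5)² + (-1*0)⁴ = -11*3² + 0⁴ = -11*9 + 0 = -99 + 0 = -99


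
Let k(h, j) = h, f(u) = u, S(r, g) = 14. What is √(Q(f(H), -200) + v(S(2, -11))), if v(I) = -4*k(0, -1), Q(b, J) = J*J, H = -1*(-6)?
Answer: 200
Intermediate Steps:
H = 6
Q(b, J) = J²
v(I) = 0 (v(I) = -4*0 = 0)
√(Q(f(H), -200) + v(S(2, -11))) = √((-200)² + 0) = √(40000 + 0) = √40000 = 200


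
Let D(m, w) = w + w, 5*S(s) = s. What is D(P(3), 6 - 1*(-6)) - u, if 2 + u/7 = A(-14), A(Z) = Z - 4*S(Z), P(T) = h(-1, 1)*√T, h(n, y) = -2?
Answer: 288/5 ≈ 57.600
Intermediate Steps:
S(s) = s/5
P(T) = -2*√T
D(m, w) = 2*w
A(Z) = Z/5 (A(Z) = Z - 4*Z/5 = Z/5)
u = -168/5 (u = -14 + 7*((⅕)*(-14)) = -14 + 7*(-14/5) = -14 - 98/5 = -168/5 ≈ -33.600)
D(P(3), 6 - 1*(-6)) - u = 2*(6 - 1*(-6)) - 1*(-168/5) = 2*(6 + 6) + 168/5 = 2*12 + 168/5 = 24 + 168/5 = 288/5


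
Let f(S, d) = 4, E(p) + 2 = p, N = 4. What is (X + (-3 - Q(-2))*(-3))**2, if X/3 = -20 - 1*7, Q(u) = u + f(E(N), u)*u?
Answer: 10404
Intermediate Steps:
E(p) = -2 + p
Q(u) = 5*u (Q(u) = u + 4*u = 5*u)
X = -81 (X = 3*(-20 - 1*7) = 3*(-20 - 7) = 3*(-27) = -81)
(X + (-3 - Q(-2))*(-3))**2 = (-81 + (-3 - 5*(-2))*(-3))**2 = (-81 + (-3 - 1*(-10))*(-3))**2 = (-81 + (-3 + 10)*(-3))**2 = (-81 + 7*(-3))**2 = (-81 - 21)**2 = (-102)**2 = 10404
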